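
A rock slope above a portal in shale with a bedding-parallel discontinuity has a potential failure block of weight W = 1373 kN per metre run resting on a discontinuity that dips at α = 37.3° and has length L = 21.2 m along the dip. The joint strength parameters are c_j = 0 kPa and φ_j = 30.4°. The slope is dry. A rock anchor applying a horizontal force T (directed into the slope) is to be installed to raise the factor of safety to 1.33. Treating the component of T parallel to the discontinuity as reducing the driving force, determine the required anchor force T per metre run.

Resolving forces along and normal to the sliding plane, with the horizontal anchor force T adding T·sinα to the effective normal force and T·cosα acting up the plane against the driving force:
FS = [c_jL + (W cosα + T sinα) tanφ_j] / [W sinα − T cosα]
Without the anchor: N' = 1092.2 kN/m, driving T_d = 832.0 kN/m, resisting R = 0·21.2 + 1092.2·tan30.4° = 640.8 kN/m, FS = 0.77.
Setting FS = 1.33 and solving for T:
1.33·(832.0 − T cos37.3°) = 640.8 + T sin37.3°·tan30.4°
T·(sin37.3°·tan30.4° + 1.33·cos37.3°) = 1.33·832.0 − 640.8
T·(0.6060·0.5867 + 1.33·0.7955) = 1106.6 − 640.8 = 465.8
T·1.4135 = 465.8
T = 329.5 kN/m

T = 330 kN/m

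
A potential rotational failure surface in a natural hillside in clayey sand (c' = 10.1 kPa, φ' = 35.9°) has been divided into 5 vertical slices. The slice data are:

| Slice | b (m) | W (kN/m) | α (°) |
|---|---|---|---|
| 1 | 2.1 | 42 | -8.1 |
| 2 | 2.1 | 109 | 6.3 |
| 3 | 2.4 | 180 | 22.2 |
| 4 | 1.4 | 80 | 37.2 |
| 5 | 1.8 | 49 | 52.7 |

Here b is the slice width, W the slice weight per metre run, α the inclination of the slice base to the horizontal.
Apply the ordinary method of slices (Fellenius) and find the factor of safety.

FS = 2.56

Ordinary method of slices: FS = Σ[c'·Δl_i + (W_i cosα_i)·tanφ'] / Σ W_i sinα_i, with Δl_i = b_i / cosα_i.
Slice 1: Δl = 2.1/cos(-8.1°) = 2.121 m; N'_1 = 42·cos(-8.1°) = 41.6; c'Δl = 21.42; W sinα = -5.9
Slice 2: Δl = 2.1/cos6.3° = 2.113 m; N'_2 = 109·cos6.3° = 108.3; c'Δl = 21.34; W sinα = 12.0
Slice 3: Δl = 2.4/cos22.2° = 2.592 m; N'_3 = 180·cos22.2° = 166.7; c'Δl = 26.18; W sinα = 68.0
Slice 4: Δl = 1.4/cos37.2° = 1.758 m; N'_4 = 80·cos37.2° = 63.7; c'Δl = 17.75; W sinα = 48.4
Slice 5: Δl = 1.8/cos52.7° = 2.970 m; N'_5 = 49·cos52.7° = 29.7; c'Δl = 30.00; W sinα = 39.0
Σc'Δl = 116.7 kN/m; ΣN' = 410.0 kN/m; ΣW sinα = 161.4 kN/m
Resisting = 116.7 + 410.0·tan35.9° = 116.7 + 296.8 = 413.5 kN/m
FS = 413.5 / 161.4 = 2.562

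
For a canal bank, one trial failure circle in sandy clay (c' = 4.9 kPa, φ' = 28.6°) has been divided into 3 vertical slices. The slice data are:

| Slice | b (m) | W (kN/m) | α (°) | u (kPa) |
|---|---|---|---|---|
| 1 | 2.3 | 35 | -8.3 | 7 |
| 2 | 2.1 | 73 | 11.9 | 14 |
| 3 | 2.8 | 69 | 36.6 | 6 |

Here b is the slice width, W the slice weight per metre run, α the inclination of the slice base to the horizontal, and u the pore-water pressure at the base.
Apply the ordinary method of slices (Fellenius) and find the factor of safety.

Ordinary method of slices: FS = Σ[c'·Δl_i + (W_i cosα_i − u_i·Δl_i)·tanφ'] / Σ W_i sinα_i, with Δl_i = b_i / cosα_i.
Slice 1: Δl = 2.3/cos(-8.3°) = 2.324 m; N'_1 = 35·cos(-8.3°) − 7·2.324 = 18.4; c'Δl = 11.39; W sinα = -5.1
Slice 2: Δl = 2.1/cos11.9° = 2.146 m; N'_2 = 73·cos11.9° − 14·2.146 = 41.4; c'Δl = 10.52; W sinα = 15.1
Slice 3: Δl = 2.8/cos36.6° = 3.488 m; N'_3 = 69·cos36.6° − 6·3.488 = 34.5; c'Δl = 17.09; W sinα = 41.1
Σc'Δl = 39.0 kN/m; ΣN' = 94.2 kN/m; ΣW sinα = 51.1 kN/m
Resisting = 39.0 + 94.2·tan28.6° = 39.0 + 51.4 = 90.4 kN/m
FS = 90.4 / 51.1 = 1.767

FS = 1.77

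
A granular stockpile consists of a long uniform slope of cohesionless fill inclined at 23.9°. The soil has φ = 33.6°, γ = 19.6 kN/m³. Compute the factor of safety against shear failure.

For a dry cohesionless infinite slope the factor of safety is FS = tanφ / tanβ.
FS = tan33.6° / tan23.9° = 0.6644 / 0.4431 = 1.499

FS = 1.50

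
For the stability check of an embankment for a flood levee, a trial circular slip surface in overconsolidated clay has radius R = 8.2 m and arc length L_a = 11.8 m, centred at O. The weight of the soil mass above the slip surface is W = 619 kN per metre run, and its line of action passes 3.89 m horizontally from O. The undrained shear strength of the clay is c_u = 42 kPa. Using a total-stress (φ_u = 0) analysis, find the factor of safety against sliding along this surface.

Taking moments about the centre O, the resisting moment is provided by the undrained shear strength acting along the arc:
M_R = c_u·L_a·R = 42·11.80·8.2 = 4063.9 kN·m/m
M_D = W·d = 619·3.89 = 2407.9 kN·m/m
FS = M_R / M_D = 4063.9 / 2407.9 = 1.688

FS = 1.69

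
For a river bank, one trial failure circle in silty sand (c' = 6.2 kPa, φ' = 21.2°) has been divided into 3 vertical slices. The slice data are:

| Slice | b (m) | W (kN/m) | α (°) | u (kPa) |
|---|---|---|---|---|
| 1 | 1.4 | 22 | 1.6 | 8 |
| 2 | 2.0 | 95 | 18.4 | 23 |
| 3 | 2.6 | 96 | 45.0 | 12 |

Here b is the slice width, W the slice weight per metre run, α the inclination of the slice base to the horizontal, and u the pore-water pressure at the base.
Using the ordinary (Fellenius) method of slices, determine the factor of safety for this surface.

Ordinary method of slices: FS = Σ[c'·Δl_i + (W_i cosα_i − u_i·Δl_i)·tanφ'] / Σ W_i sinα_i, with Δl_i = b_i / cosα_i.
Slice 1: Δl = 1.4/cos1.6° = 1.401 m; N'_1 = 22·cos1.6° − 8·1.401 = 10.8; c'Δl = 8.68; W sinα = 0.6
Slice 2: Δl = 2.0/cos18.4° = 2.108 m; N'_2 = 95·cos18.4° − 23·2.108 = 41.7; c'Δl = 13.07; W sinα = 30.0
Slice 3: Δl = 2.6/cos45.0° = 3.677 m; N'_3 = 96·cos45.0° − 12·3.677 = 23.8; c'Δl = 22.80; W sinα = 67.9
Σc'Δl = 44.5 kN/m; ΣN' = 76.2 kN/m; ΣW sinα = 98.5 kN/m
Resisting = 44.5 + 76.2·tan21.2° = 44.5 + 29.6 = 74.1 kN/m
FS = 74.1 / 98.5 = 0.753

FS = 0.75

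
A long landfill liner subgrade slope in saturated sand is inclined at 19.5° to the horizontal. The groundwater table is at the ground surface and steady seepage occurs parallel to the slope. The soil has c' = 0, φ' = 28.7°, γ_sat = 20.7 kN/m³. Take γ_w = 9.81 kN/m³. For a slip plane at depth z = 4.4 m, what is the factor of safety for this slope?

With seepage parallel to the slope and the water table at the surface, the effective normal stress on the slip plane uses the buoyant unit weight γ' = γ_sat − γ_w while the driving shear stress uses γ_sat:
FS = [c' + γ' z cos²β tanφ'] / [γ_sat z sinβ cosβ]
(For c' = 0 this reduces to FS = (γ'/γ_sat)·tanφ'/tanβ.)
γ' = 20.7 − 9.81 = 10.89 kN/m³
Numerator = 0.0 + 10.89·4.4·cos²19.5°·tan28.7° = 0.0 + 10.89·4.4·0.8886·0.5475 = 23.310 kPa
Denominator = 20.7·4.4·sin19.5°·cos19.5° = 20.7·4.4·0.3338·0.9426 = 28.659 kPa
FS = 23.310 / 28.659 = 0.813

FS = 0.81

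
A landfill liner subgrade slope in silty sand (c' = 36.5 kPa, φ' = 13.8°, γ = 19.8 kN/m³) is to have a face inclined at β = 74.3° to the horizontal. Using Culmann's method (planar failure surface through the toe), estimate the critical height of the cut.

H_c = 13.58 m

Culmann's analysis gives the critical failure plane at α_cr = (β + φ')/2 = (74.3 + 13.8)/2 = 44.0°, and the critical height
H_c = (4c'/γ) · sinβ cosφ' / [1 − cos(β − φ')]
    = (4·36.5/19.8) · sin74.3°·cos13.8° / [1 − cos(60.5°)]
    = 7.374 · 0.9627·0.9711 / [1 − 0.4924]
    = 7.374 · 0.9349 / 0.5076
    = 13.58 m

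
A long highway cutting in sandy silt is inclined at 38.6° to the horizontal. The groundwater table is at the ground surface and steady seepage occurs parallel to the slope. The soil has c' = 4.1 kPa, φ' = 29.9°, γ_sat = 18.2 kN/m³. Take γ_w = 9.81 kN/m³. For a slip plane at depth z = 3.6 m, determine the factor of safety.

With seepage parallel to the slope and the water table at the surface, the effective normal stress on the slip plane uses the buoyant unit weight γ' = γ_sat − γ_w while the driving shear stress uses γ_sat:
FS = [c' + γ' z cos²β tanφ'] / [γ_sat z sinβ cosβ]
γ' = 18.2 − 9.81 = 8.39 kN/m³
Numerator = 4.1 + 8.39·3.6·cos²38.6°·tan29.9° = 4.1 + 8.39·3.6·0.6108·0.5750 = 14.708 kPa
Denominator = 18.2·3.6·sin38.6°·cos38.6° = 18.2·3.6·0.6239·0.7815 = 31.946 kPa
FS = 14.708 / 31.946 = 0.460

FS = 0.46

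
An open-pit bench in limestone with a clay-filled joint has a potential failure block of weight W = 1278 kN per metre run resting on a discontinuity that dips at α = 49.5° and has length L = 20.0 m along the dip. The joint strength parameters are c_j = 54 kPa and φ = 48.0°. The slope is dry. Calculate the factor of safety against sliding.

FS = 2.06

Resolving the block weight along and normal to the plane and applying the Mohr–Coulomb strength on the joint:
N' = W cosα = 1278·cos49.5° = 830.0 kN/m
Driving force T = W sinα = 1278·sin49.5° = 971.8 kN/m
Resisting force R = c_j·L + N'·tanφ = 54·20.0 + 830.0·tan48.0° = 1080.0 + 921.8 = 2001.8 kN/m
FS = R / T = 2001.8 / 971.8 = 2.060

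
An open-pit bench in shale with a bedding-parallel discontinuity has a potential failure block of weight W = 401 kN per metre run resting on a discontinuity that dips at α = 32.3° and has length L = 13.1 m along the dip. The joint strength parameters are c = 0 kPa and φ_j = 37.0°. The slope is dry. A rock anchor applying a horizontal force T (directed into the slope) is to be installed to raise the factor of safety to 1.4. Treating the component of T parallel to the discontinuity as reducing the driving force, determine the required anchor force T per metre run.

Resolving forces along and normal to the sliding plane, with the horizontal anchor force T adding T·sinα to the effective normal force and T·cosα acting up the plane against the driving force:
FS = [cL + (W cosα + T sinα) tanφ_j] / [W sinα − T cosα]
Without the anchor: N' = 338.9 kN/m, driving T_d = 214.3 kN/m, resisting R = 0·13.1 + 338.9·tan37.0° = 255.4 kN/m, FS = 1.19.
Setting FS = 1.4 and solving for T:
1.4·(214.3 − T cos32.3°) = 255.4 + T sin32.3°·tan37.0°
T·(sin32.3°·tan37.0° + 1.4·cos32.3°) = 1.4·214.3 − 255.4
T·(0.5344·0.7536 + 1.4·0.8453) = 300.0 − 255.4 = 44.6
T·1.5860 = 44.6
T = 28.1 kN/m

T = 28 kN/m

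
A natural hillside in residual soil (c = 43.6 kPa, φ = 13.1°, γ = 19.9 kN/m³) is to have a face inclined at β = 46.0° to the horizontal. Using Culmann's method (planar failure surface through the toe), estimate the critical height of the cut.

H_c = 38.28 m

Culmann's analysis gives the critical failure plane at α_cr = (β + φ)/2 = (46.0 + 13.1)/2 = 29.6°, and the critical height
H_c = (4c/γ) · sinβ cosφ / [1 − cos(β − φ)]
    = (4·43.6/19.9) · sin46.0°·cos13.1° / [1 − cos(32.9°)]
    = 8.764 · 0.7193·0.9740 / [1 − 0.8396]
    = 8.764 · 0.7006 / 0.1604
    = 38.28 m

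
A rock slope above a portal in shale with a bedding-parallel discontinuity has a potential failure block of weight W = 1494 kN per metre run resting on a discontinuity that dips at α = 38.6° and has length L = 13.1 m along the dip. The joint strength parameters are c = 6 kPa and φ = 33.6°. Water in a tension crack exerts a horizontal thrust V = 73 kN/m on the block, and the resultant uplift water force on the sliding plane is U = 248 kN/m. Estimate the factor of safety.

Resolving the block weight along and normal to the plane and applying the Mohr–Coulomb strength on the joint:
N' = W cosα − U − V sinα = 1494·cos38.6° − 248 − 73·sin38.6° = 874.0 kN/m
Driving force T = W sinα + V cosα = 1494·sin38.6° + 73·cos38.6° = 989.1 kN/m
Resisting force R = c·L + N'·tanφ = 6·13.1 + 874.0·tan33.6° = 78.6 + 580.7 = 659.3 kN/m
FS = R / T = 659.3 / 989.1 = 0.667

FS = 0.67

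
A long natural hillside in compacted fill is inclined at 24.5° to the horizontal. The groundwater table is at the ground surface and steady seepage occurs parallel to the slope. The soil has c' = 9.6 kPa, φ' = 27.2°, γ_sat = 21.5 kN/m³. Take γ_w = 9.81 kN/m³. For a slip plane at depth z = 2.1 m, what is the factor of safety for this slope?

With seepage parallel to the slope and the water table at the surface, the effective normal stress on the slip plane uses the buoyant unit weight γ' = γ_sat − γ_w while the driving shear stress uses γ_sat:
FS = [c' + γ' z cos²β tanφ'] / [γ_sat z sinβ cosβ]
γ' = 21.5 − 9.81 = 11.69 kN/m³
Numerator = 9.6 + 11.69·2.1·cos²24.5°·tan27.2° = 9.6 + 11.69·2.1·0.8280·0.5139 = 20.047 kPa
Denominator = 21.5·2.1·sin24.5°·cos24.5° = 21.5·2.1·0.4147·0.9100 = 17.038 kPa
FS = 20.047 / 17.038 = 1.177

FS = 1.18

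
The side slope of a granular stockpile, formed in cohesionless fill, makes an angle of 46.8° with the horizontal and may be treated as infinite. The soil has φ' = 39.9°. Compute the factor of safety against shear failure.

FS = 0.79

For a dry cohesionless infinite slope the factor of safety is FS = tanφ' / tanβ.
FS = tan39.9° / tan46.8° = 0.8361 / 1.0649 = 0.785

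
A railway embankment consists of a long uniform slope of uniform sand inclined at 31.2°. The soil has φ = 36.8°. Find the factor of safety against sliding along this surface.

FS = 1.24

For a dry cohesionless infinite slope the factor of safety is FS = tanφ / tanβ.
FS = tan36.8° / tan31.2° = 0.7481 / 0.6056 = 1.235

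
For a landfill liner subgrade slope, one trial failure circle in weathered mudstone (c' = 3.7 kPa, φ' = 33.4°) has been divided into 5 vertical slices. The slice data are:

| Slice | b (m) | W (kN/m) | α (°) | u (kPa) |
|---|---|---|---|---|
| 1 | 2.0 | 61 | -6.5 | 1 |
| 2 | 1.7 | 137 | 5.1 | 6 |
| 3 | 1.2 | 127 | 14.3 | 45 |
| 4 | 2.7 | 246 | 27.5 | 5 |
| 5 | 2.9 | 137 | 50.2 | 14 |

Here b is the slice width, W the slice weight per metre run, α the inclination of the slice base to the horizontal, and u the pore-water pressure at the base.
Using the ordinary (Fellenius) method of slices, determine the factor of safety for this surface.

FS = 1.42

Ordinary method of slices: FS = Σ[c'·Δl_i + (W_i cosα_i − u_i·Δl_i)·tanφ'] / Σ W_i sinα_i, with Δl_i = b_i / cosα_i.
Slice 1: Δl = 2.0/cos(-6.5°) = 2.013 m; N'_1 = 61·cos(-6.5°) − 1·2.013 = 58.6; c'Δl = 7.45; W sinα = -6.9
Slice 2: Δl = 1.7/cos5.1° = 1.707 m; N'_2 = 137·cos5.1° − 6·1.707 = 126.2; c'Δl = 6.32; W sinα = 12.2
Slice 3: Δl = 1.2/cos14.3° = 1.238 m; N'_3 = 127·cos14.3° − 45·1.238 = 67.3; c'Δl = 4.58; W sinα = 31.4
Slice 4: Δl = 2.7/cos27.5° = 3.044 m; N'_4 = 246·cos27.5° − 5·3.044 = 203.0; c'Δl = 11.26; W sinα = 113.6
Slice 5: Δl = 2.9/cos50.2° = 4.530 m; N'_5 = 137·cos50.2° − 14·4.530 = 24.3; c'Δl = 16.76; W sinα = 105.3
Σc'Δl = 46.4 kN/m; ΣN' = 479.4 kN/m; ΣW sinα = 255.5 kN/m
Resisting = 46.4 + 479.4·tan33.4° = 46.4 + 316.1 = 362.5 kN/m
FS = 362.5 / 255.5 = 1.419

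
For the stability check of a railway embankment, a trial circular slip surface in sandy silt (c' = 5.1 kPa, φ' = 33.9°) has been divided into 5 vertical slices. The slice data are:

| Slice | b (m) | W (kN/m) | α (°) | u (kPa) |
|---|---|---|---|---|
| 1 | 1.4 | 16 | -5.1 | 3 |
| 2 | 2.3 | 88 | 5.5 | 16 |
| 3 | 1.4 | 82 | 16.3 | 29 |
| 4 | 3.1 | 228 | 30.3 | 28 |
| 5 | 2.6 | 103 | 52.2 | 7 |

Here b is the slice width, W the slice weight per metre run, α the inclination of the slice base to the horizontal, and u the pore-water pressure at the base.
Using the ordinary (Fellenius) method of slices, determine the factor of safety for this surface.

Ordinary method of slices: FS = Σ[c'·Δl_i + (W_i cosα_i − u_i·Δl_i)·tanφ'] / Σ W_i sinα_i, with Δl_i = b_i / cosα_i.
Slice 1: Δl = 1.4/cos(-5.1°) = 1.406 m; N'_1 = 16·cos(-5.1°) − 3·1.406 = 11.7; c'Δl = 7.17; W sinα = -1.4
Slice 2: Δl = 2.3/cos5.5° = 2.311 m; N'_2 = 88·cos5.5° − 16·2.311 = 50.6; c'Δl = 11.78; W sinα = 8.4
Slice 3: Δl = 1.4/cos16.3° = 1.459 m; N'_3 = 82·cos16.3° − 29·1.459 = 36.4; c'Δl = 7.44; W sinα = 23.0
Slice 4: Δl = 3.1/cos30.3° = 3.590 m; N'_4 = 228·cos30.3° − 28·3.590 = 96.3; c'Δl = 18.31; W sinα = 115.0
Slice 5: Δl = 2.6/cos52.2° = 4.242 m; N'_5 = 103·cos52.2° − 7·4.242 = 33.4; c'Δl = 21.63; W sinα = 81.4
Σc'Δl = 66.3 kN/m; ΣN' = 228.5 kN/m; ΣW sinα = 226.4 kN/m
Resisting = 66.3 + 228.5·tan33.9° = 66.3 + 153.5 = 219.9 kN/m
FS = 219.9 / 226.4 = 0.971

FS = 0.97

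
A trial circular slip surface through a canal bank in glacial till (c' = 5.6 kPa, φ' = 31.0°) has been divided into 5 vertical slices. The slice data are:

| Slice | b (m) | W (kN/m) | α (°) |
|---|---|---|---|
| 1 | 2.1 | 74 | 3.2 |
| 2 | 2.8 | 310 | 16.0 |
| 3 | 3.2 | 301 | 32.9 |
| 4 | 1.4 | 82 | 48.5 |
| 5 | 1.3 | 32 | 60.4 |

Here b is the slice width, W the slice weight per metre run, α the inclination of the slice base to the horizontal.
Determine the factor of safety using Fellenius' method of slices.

Ordinary method of slices: FS = Σ[c'·Δl_i + (W_i cosα_i)·tanφ'] / Σ W_i sinα_i, with Δl_i = b_i / cosα_i.
Slice 1: Δl = 2.1/cos3.2° = 2.103 m; N'_1 = 74·cos3.2° = 73.9; c'Δl = 11.78; W sinα = 4.1
Slice 2: Δl = 2.8/cos16.0° = 2.913 m; N'_2 = 310·cos16.0° = 298.0; c'Δl = 16.31; W sinα = 85.4
Slice 3: Δl = 3.2/cos32.9° = 3.811 m; N'_3 = 301·cos32.9° = 252.7; c'Δl = 21.34; W sinα = 163.5
Slice 4: Δl = 1.4/cos48.5° = 2.113 m; N'_4 = 82·cos48.5° = 54.3; c'Δl = 11.83; W sinα = 61.4
Slice 5: Δl = 1.3/cos60.4° = 2.632 m; N'_5 = 32·cos60.4° = 15.8; c'Δl = 14.74; W sinα = 27.8
Σc'Δl = 76.0 kN/m; ΣN' = 694.7 kN/m; ΣW sinα = 342.3 kN/m
Resisting = 76.0 + 694.7·tan31.0° = 76.0 + 417.4 = 493.4 kN/m
FS = 493.4 / 342.3 = 1.442

FS = 1.44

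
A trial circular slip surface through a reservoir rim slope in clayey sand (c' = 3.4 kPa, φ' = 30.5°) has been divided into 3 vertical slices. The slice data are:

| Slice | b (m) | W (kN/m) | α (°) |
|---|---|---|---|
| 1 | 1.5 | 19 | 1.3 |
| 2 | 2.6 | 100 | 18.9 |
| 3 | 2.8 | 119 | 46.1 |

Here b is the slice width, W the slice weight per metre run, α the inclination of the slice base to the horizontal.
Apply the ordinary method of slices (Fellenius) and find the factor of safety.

Ordinary method of slices: FS = Σ[c'·Δl_i + (W_i cosα_i)·tanφ'] / Σ W_i sinα_i, with Δl_i = b_i / cosα_i.
Slice 1: Δl = 1.5/cos1.3° = 1.500 m; N'_1 = 19·cos1.3° = 19.0; c'Δl = 5.10; W sinα = 0.4
Slice 2: Δl = 2.6/cos18.9° = 2.748 m; N'_2 = 100·cos18.9° = 94.6; c'Δl = 9.34; W sinα = 32.4
Slice 3: Δl = 2.8/cos46.1° = 4.038 m; N'_3 = 119·cos46.1° = 82.5; c'Δl = 13.73; W sinα = 85.7
Σc'Δl = 28.2 kN/m; ΣN' = 196.1 kN/m; ΣW sinα = 118.6 kN/m
Resisting = 28.2 + 196.1·tan30.5° = 28.2 + 115.5 = 143.7 kN/m
FS = 143.7 / 118.6 = 1.212

FS = 1.21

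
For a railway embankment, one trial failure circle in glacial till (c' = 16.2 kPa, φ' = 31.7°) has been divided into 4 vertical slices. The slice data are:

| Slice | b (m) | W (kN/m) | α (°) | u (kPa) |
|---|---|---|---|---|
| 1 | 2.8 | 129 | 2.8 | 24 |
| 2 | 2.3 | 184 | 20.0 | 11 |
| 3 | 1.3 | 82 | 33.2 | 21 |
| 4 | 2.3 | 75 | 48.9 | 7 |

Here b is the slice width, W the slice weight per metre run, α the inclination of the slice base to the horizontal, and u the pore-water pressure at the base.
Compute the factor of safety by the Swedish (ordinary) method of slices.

Ordinary method of slices: FS = Σ[c'·Δl_i + (W_i cosα_i − u_i·Δl_i)·tanφ'] / Σ W_i sinα_i, with Δl_i = b_i / cosα_i.
Slice 1: Δl = 2.8/cos2.8° = 2.803 m; N'_1 = 129·cos2.8° − 24·2.803 = 61.6; c'Δl = 45.41; W sinα = 6.3
Slice 2: Δl = 2.3/cos20.0° = 2.448 m; N'_2 = 184·cos20.0° − 11·2.448 = 146.0; c'Δl = 39.65; W sinα = 62.9
Slice 3: Δl = 1.3/cos33.2° = 1.554 m; N'_3 = 82·cos33.2° − 21·1.554 = 36.0; c'Δl = 25.17; W sinα = 44.9
Slice 4: Δl = 2.3/cos48.9° = 3.499 m; N'_4 = 75·cos48.9° − 7·3.499 = 24.8; c'Δl = 56.68; W sinα = 56.5
Σc'Δl = 166.9 kN/m; ΣN' = 268.3 kN/m; ΣW sinα = 170.7 kN/m
Resisting = 166.9 + 268.3·tan31.7° = 166.9 + 165.7 = 332.6 kN/m
FS = 332.6 / 170.7 = 1.949

FS = 1.95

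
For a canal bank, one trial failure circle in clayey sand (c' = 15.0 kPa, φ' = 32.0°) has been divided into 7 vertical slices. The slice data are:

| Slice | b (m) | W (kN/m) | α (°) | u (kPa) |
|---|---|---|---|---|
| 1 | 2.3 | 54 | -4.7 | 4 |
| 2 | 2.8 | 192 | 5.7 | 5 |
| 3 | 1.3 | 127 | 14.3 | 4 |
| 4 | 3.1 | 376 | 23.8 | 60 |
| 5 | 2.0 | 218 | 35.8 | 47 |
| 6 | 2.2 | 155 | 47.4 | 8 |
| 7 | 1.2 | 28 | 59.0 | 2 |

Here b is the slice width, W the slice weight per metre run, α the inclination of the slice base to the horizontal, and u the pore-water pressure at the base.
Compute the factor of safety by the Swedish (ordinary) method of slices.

FS = 1.43

Ordinary method of slices: FS = Σ[c'·Δl_i + (W_i cosα_i − u_i·Δl_i)·tanφ'] / Σ W_i sinα_i, with Δl_i = b_i / cosα_i.
Slice 1: Δl = 2.3/cos(-4.7°) = 2.308 m; N'_1 = 54·cos(-4.7°) − 4·2.308 = 44.6; c'Δl = 34.62; W sinα = -4.4
Slice 2: Δl = 2.8/cos5.7° = 2.814 m; N'_2 = 192·cos5.7° − 5·2.814 = 177.0; c'Δl = 42.21; W sinα = 19.1
Slice 3: Δl = 1.3/cos14.3° = 1.342 m; N'_3 = 127·cos14.3° − 4·1.342 = 117.7; c'Δl = 20.12; W sinα = 31.4
Slice 4: Δl = 3.1/cos23.8° = 3.388 m; N'_4 = 376·cos23.8° − 60·3.388 = 140.7; c'Δl = 50.82; W sinα = 151.7
Slice 5: Δl = 2.0/cos35.8° = 2.466 m; N'_5 = 218·cos35.8° − 47·2.466 = 60.9; c'Δl = 36.99; W sinα = 127.5
Slice 6: Δl = 2.2/cos47.4° = 3.250 m; N'_6 = 155·cos47.4° − 8·3.250 = 78.9; c'Δl = 48.75; W sinα = 114.1
Slice 7: Δl = 1.2/cos59.0° = 2.330 m; N'_7 = 28·cos59.0° − 2·2.330 = 9.8; c'Δl = 34.95; W sinα = 24.0
Σc'Δl = 268.5 kN/m; ΣN' = 629.6 kN/m; ΣW sinα = 463.4 kN/m
Resisting = 268.5 + 629.6·tan32.0° = 268.5 + 393.4 = 661.9 kN/m
FS = 661.9 / 463.4 = 1.428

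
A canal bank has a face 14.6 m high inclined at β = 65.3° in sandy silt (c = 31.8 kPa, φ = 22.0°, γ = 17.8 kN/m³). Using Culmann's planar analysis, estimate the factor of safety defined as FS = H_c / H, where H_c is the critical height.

H_c = (4c/γ) · sinβ cosφ / [1 − cos(β − φ)]
    = (4·31.8/17.8) · sin65.3°·cos22.0° / [1 − cos43.3°]
    = 7.146 · 0.8424 / 0.2722 = 22.11 m
FS = H_c / H = 22.11 / 14.6 = 1.515

FS = 1.51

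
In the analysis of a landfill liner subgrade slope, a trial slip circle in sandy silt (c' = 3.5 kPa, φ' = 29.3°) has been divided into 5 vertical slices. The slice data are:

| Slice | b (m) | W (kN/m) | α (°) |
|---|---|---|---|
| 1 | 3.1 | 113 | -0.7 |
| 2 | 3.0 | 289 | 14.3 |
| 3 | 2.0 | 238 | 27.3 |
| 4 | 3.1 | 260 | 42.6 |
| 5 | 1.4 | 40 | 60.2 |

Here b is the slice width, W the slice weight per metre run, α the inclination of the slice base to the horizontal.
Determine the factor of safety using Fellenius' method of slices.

Ordinary method of slices: FS = Σ[c'·Δl_i + (W_i cosα_i)·tanφ'] / Σ W_i sinα_i, with Δl_i = b_i / cosα_i.
Slice 1: Δl = 3.1/cos(-0.7°) = 3.100 m; N'_1 = 113·cos(-0.7°) = 113.0; c'Δl = 10.85; W sinα = -1.4
Slice 2: Δl = 3.0/cos14.3° = 3.096 m; N'_2 = 289·cos14.3° = 280.0; c'Δl = 10.84; W sinα = 71.4
Slice 3: Δl = 2.0/cos27.3° = 2.251 m; N'_3 = 238·cos27.3° = 211.5; c'Δl = 7.88; W sinα = 109.2
Slice 4: Δl = 3.1/cos42.6° = 4.211 m; N'_4 = 260·cos42.6° = 191.4; c'Δl = 14.74; W sinα = 176.0
Slice 5: Δl = 1.4/cos60.2° = 2.817 m; N'_5 = 40·cos60.2° = 19.9; c'Δl = 9.86; W sinα = 34.7
Σc'Δl = 54.2 kN/m; ΣN' = 815.8 kN/m; ΣW sinα = 389.9 kN/m
Resisting = 54.2 + 815.8·tan29.3° = 54.2 + 457.8 = 512.0 kN/m
FS = 512.0 / 389.9 = 1.313

FS = 1.31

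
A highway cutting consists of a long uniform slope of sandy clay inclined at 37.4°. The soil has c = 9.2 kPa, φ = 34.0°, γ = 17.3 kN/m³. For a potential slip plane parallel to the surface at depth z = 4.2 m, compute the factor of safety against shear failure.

For an infinite slope with a slip plane parallel to the surface (no pore pressure): FS = [c + γz cos²β tanφ] / [γz sinβ cosβ].
γz = 17.3·4.2 = 72.66 kN/m²
Numerator = 9.2 + 72.66·cos²37.4°·tan34.0° = 9.2 + 72.66·0.6311·0.6745 = 40.130 kPa
Denominator = 72.66·sin37.4°·cos37.4° = 72.66·0.6074·0.7944 = 35.059 kPa
FS = 40.130 / 35.059 = 1.145

FS = 1.14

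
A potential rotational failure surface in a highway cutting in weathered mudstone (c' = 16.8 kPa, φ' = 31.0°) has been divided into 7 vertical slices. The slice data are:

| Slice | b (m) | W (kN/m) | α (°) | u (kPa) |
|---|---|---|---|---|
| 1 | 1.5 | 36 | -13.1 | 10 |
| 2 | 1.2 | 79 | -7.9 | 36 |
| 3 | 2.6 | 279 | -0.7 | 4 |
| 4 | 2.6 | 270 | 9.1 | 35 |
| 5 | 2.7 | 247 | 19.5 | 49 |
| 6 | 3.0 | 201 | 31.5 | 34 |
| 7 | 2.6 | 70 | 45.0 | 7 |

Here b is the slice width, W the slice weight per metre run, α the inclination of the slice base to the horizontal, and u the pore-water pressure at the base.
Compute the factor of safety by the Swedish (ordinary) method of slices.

Ordinary method of slices: FS = Σ[c'·Δl_i + (W_i cosα_i − u_i·Δl_i)·tanφ'] / Σ W_i sinα_i, with Δl_i = b_i / cosα_i.
Slice 1: Δl = 1.5/cos(-13.1°) = 1.540 m; N'_1 = 36·cos(-13.1°) − 10·1.540 = 19.7; c'Δl = 25.87; W sinα = -8.2
Slice 2: Δl = 1.2/cos(-7.9°) = 1.211 m; N'_2 = 79·cos(-7.9°) − 36·1.211 = 34.6; c'Δl = 20.35; W sinα = -10.9
Slice 3: Δl = 2.6/cos(-0.7°) = 2.600 m; N'_3 = 279·cos(-0.7°) − 4·2.600 = 268.6; c'Δl = 43.68; W sinα = -3.4
Slice 4: Δl = 2.6/cos9.1° = 2.633 m; N'_4 = 270·cos9.1° − 35·2.633 = 174.4; c'Δl = 44.24; W sinα = 42.7
Slice 5: Δl = 2.7/cos19.5° = 2.864 m; N'_5 = 247·cos19.5° − 49·2.864 = 92.5; c'Δl = 48.12; W sinα = 82.5
Slice 6: Δl = 3.0/cos31.5° = 3.518 m; N'_6 = 201·cos31.5° − 34·3.518 = 51.8; c'Δl = 59.11; W sinα = 105.0
Slice 7: Δl = 2.6/cos45.0° = 3.677 m; N'_7 = 70·cos45.0° − 7·3.677 = 23.8; c'Δl = 61.77; W sinα = 49.5
Σc'Δl = 303.1 kN/m; ΣN' = 665.3 kN/m; ΣW sinα = 257.2 kN/m
Resisting = 303.1 + 665.3·tan31.0° = 303.1 + 399.8 = 702.9 kN/m
FS = 702.9 / 257.2 = 2.732

FS = 2.73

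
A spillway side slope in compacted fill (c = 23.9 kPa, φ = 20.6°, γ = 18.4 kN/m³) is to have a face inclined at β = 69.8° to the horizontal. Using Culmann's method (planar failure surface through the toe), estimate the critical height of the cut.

H_c = 13.17 m

Culmann's analysis gives the critical failure plane at α_cr = (β + φ)/2 = (69.8 + 20.6)/2 = 45.2°, and the critical height
H_c = (4c/γ) · sinβ cosφ / [1 − cos(β − φ)]
    = (4·23.9/18.4) · sin69.8°·cos20.6° / [1 − cos(49.2°)]
    = 5.196 · 0.9385·0.9361 / [1 − 0.6534]
    = 5.196 · 0.8785 / 0.3466
    = 13.17 m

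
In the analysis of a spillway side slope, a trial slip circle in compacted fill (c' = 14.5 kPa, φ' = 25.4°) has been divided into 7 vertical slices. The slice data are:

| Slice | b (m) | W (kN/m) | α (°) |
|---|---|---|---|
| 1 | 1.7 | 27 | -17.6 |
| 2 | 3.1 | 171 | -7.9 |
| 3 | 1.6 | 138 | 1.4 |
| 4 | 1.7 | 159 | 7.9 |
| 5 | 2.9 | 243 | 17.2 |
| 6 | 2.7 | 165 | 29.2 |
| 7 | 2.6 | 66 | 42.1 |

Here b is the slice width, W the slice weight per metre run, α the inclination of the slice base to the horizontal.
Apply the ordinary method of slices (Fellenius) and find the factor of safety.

Ordinary method of slices: FS = Σ[c'·Δl_i + (W_i cosα_i)·tanφ'] / Σ W_i sinα_i, with Δl_i = b_i / cosα_i.
Slice 1: Δl = 1.7/cos(-17.6°) = 1.783 m; N'_1 = 27·cos(-17.6°) = 25.7; c'Δl = 25.86; W sinα = -8.2
Slice 2: Δl = 3.1/cos(-7.9°) = 3.130 m; N'_2 = 171·cos(-7.9°) = 169.4; c'Δl = 45.38; W sinα = -23.5
Slice 3: Δl = 1.6/cos1.4° = 1.600 m; N'_3 = 138·cos1.4° = 138.0; c'Δl = 23.21; W sinα = 3.4
Slice 4: Δl = 1.7/cos7.9° = 1.716 m; N'_4 = 159·cos7.9° = 157.5; c'Δl = 24.89; W sinα = 21.9
Slice 5: Δl = 2.9/cos17.2° = 3.036 m; N'_5 = 243·cos17.2° = 232.1; c'Δl = 44.02; W sinα = 71.9
Slice 6: Δl = 2.7/cos29.2° = 3.093 m; N'_6 = 165·cos29.2° = 144.0; c'Δl = 44.85; W sinα = 80.5
Slice 7: Δl = 2.6/cos42.1° = 3.504 m; N'_7 = 66·cos42.1° = 49.0; c'Δl = 50.81; W sinα = 44.2
Σc'Δl = 259.0 kN/m; ΣN' = 915.7 kN/m; ΣW sinα = 190.2 kN/m
Resisting = 259.0 + 915.7·tan25.4° = 259.0 + 434.8 = 693.8 kN/m
FS = 693.8 / 190.2 = 3.649

FS = 3.65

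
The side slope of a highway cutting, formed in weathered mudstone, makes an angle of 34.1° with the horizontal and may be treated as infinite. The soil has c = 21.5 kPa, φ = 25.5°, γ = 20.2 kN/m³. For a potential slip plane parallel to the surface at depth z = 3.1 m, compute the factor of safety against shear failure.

For an infinite slope with a slip plane parallel to the surface (no pore pressure): FS = [c + γz cos²β tanφ] / [γz sinβ cosβ].
γz = 20.2·3.1 = 62.62 kN/m²
Numerator = 21.5 + 62.62·cos²34.1°·tan25.5° = 21.5 + 62.62·0.6857·0.4770 = 41.980 kPa
Denominator = 62.62·sin34.1°·cos34.1° = 62.62·0.5606·0.8281 = 29.071 kPa
FS = 41.980 / 29.071 = 1.444

FS = 1.44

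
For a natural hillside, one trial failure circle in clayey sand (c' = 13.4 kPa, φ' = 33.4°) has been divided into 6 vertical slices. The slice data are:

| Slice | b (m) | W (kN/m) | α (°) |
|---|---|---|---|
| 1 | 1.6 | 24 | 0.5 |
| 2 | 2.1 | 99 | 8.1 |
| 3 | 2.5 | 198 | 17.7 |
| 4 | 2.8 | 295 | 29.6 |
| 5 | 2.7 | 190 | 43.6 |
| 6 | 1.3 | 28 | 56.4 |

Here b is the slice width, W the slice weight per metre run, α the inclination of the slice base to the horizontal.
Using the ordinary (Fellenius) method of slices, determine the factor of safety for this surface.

Ordinary method of slices: FS = Σ[c'·Δl_i + (W_i cosα_i)·tanφ'] / Σ W_i sinα_i, with Δl_i = b_i / cosα_i.
Slice 1: Δl = 1.6/cos0.5° = 1.600 m; N'_1 = 24·cos0.5° = 24.0; c'Δl = 21.44; W sinα = 0.2
Slice 2: Δl = 2.1/cos8.1° = 2.121 m; N'_2 = 99·cos8.1° = 98.0; c'Δl = 28.42; W sinα = 13.9
Slice 3: Δl = 2.5/cos17.7° = 2.624 m; N'_3 = 198·cos17.7° = 188.6; c'Δl = 35.16; W sinα = 60.2
Slice 4: Δl = 2.8/cos29.6° = 3.220 m; N'_4 = 295·cos29.6° = 256.5; c'Δl = 43.15; W sinα = 145.7
Slice 5: Δl = 2.7/cos43.6° = 3.728 m; N'_5 = 190·cos43.6° = 137.6; c'Δl = 49.96; W sinα = 131.0
Slice 6: Δl = 1.3/cos56.4° = 2.349 m; N'_6 = 28·cos56.4° = 15.5; c'Δl = 31.48; W sinα = 23.3
Σc'Δl = 209.6 kN/m; ΣN' = 720.2 kN/m; ΣW sinα = 374.4 kN/m
Resisting = 209.6 + 720.2·tan33.4° = 209.6 + 474.9 = 684.5 kN/m
FS = 684.5 / 374.4 = 1.828

FS = 1.83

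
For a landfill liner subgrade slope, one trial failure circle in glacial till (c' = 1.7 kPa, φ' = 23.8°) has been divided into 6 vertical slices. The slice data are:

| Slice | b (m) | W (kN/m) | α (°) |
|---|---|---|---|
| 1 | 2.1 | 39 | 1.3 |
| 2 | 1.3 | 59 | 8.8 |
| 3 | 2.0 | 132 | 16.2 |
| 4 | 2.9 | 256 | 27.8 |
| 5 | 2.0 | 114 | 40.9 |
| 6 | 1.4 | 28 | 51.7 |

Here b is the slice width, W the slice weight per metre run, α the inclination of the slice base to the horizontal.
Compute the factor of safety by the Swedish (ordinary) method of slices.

Ordinary method of slices: FS = Σ[c'·Δl_i + (W_i cosα_i)·tanφ'] / Σ W_i sinα_i, with Δl_i = b_i / cosα_i.
Slice 1: Δl = 2.1/cos1.3° = 2.101 m; N'_1 = 39·cos1.3° = 39.0; c'Δl = 3.57; W sinα = 0.9
Slice 2: Δl = 1.3/cos8.8° = 1.315 m; N'_2 = 59·cos8.8° = 58.3; c'Δl = 2.24; W sinα = 9.0
Slice 3: Δl = 2.0/cos16.2° = 2.083 m; N'_3 = 132·cos16.2° = 126.8; c'Δl = 3.54; W sinα = 36.8
Slice 4: Δl = 2.9/cos27.8° = 3.278 m; N'_4 = 256·cos27.8° = 226.5; c'Δl = 5.57; W sinα = 119.4
Slice 5: Δl = 2.0/cos40.9° = 2.646 m; N'_5 = 114·cos40.9° = 86.2; c'Δl = 4.50; W sinα = 74.6
Slice 6: Δl = 1.4/cos51.7° = 2.259 m; N'_6 = 28·cos51.7° = 17.4; c'Δl = 3.84; W sinα = 22.0
Σc'Δl = 23.3 kN/m; ΣN' = 554.0 kN/m; ΣW sinα = 262.7 kN/m
Resisting = 23.3 + 554.0·tan23.8° = 23.3 + 244.4 = 267.6 kN/m
FS = 267.6 / 262.7 = 1.019

FS = 1.02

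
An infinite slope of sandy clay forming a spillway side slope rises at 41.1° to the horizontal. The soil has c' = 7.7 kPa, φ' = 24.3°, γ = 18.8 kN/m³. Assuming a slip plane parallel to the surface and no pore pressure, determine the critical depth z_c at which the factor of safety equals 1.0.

Setting FS = 1.00 in FS = [c' + γz cos²β tanφ'] / [γz sinβ cosβ] and solving for z:
z = c' / [γ cosβ (FS·sinβ − cosβ·tanφ')]
  = 7.7 / [18.8·cos41.1°·(1.00·sin41.1° − cos41.1°·tan24.3°)]
  = 7.7 / [18.8·0.7536·(1.00·0.6574 − 0.7536·0.4515)]
  = 7.7 / 4.4928 = 1.714 m

z_c = 1.71 m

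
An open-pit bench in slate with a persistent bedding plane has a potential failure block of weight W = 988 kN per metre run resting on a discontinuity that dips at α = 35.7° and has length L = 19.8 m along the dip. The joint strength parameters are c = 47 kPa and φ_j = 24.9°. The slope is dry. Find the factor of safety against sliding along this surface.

FS = 2.26

Resolving the block weight along and normal to the plane and applying the Mohr–Coulomb strength on the joint:
N' = W cosα = 988·cos35.7° = 802.3 kN/m
Driving force T = W sinα = 988·sin35.7° = 576.5 kN/m
Resisting force R = c·L + N'·tanφ_j = 47·19.8 + 802.3·tan24.9° = 930.6 + 372.4 = 1303.0 kN/m
FS = R / T = 1303.0 / 576.5 = 2.260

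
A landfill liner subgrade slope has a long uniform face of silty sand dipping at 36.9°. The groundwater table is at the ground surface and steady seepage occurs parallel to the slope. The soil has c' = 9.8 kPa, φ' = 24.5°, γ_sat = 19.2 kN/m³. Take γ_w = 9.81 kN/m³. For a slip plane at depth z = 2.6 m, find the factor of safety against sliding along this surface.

With seepage parallel to the slope and the water table at the surface, the effective normal stress on the slip plane uses the buoyant unit weight γ' = γ_sat − γ_w while the driving shear stress uses γ_sat:
FS = [c' + γ' z cos²β tanφ'] / [γ_sat z sinβ cosβ]
γ' = 19.2 − 9.81 = 9.39 kN/m³
Numerator = 9.8 + 9.39·2.6·cos²36.9°·tan24.5° = 9.8 + 9.39·2.6·0.6395·0.4557 = 16.915 kPa
Denominator = 19.2·2.6·sin36.9°·cos36.9° = 19.2·2.6·0.6004·0.7997 = 23.969 kPa
FS = 16.915 / 23.969 = 0.706

FS = 0.71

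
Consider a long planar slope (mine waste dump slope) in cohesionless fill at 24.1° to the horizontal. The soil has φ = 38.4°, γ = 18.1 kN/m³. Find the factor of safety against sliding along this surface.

FS = 1.77

For a dry cohesionless infinite slope the factor of safety is FS = tanφ / tanβ.
FS = tan38.4° / tan24.1° = 0.7926 / 0.4473 = 1.772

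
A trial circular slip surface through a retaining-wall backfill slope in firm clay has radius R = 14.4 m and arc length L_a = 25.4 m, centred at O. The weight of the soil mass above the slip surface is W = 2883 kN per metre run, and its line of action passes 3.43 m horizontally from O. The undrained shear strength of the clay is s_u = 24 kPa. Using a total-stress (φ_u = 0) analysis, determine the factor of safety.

Taking moments about the centre O, the resisting moment is provided by the undrained shear strength acting along the arc:
M_R = s_u·L_a·R = 24·25.40·14.4 = 8778.2 kN·m/m
M_D = W·d = 2883·3.43 = 9888.7 kN·m/m
FS = M_R / M_D = 8778.2 / 9888.7 = 0.888

FS = 0.89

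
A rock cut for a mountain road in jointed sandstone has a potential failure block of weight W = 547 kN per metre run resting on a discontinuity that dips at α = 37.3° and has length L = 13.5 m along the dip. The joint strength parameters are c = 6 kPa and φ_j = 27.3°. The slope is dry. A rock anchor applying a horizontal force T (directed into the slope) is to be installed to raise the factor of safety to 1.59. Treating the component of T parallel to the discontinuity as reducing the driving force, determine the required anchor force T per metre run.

T = 140 kN/m

Resolving forces along and normal to the sliding plane, with the horizontal anchor force T adding T·sinα to the effective normal force and T·cosα acting up the plane against the driving force:
FS = [cL + (W cosα + T sinα) tanφ_j] / [W sinα − T cosα]
Without the anchor: N' = 435.1 kN/m, driving T_d = 331.5 kN/m, resisting R = 6·13.5 + 435.1·tan27.3° = 305.6 kN/m, FS = 0.92.
Setting FS = 1.59 and solving for T:
1.59·(331.5 − T cos37.3°) = 305.6 + T sin37.3°·tan27.3°
T·(sin37.3°·tan27.3° + 1.59·cos37.3°) = 1.59·331.5 − 305.6
T·(0.6060·0.5161 + 1.59·0.7955) = 527.0 − 305.6 = 221.5
T·1.5776 = 221.5
T = 140.4 kN/m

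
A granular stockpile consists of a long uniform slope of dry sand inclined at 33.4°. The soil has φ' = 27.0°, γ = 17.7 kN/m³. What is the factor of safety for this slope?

FS = 0.77

For a dry cohesionless infinite slope the factor of safety is FS = tanφ' / tanβ.
FS = tan27.0° / tan33.4° = 0.5095 / 0.6594 = 0.773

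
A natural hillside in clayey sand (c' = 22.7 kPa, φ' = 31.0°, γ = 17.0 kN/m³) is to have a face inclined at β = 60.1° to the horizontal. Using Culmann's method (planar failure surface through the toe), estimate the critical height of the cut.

Culmann's analysis gives the critical failure plane at α_cr = (β + φ')/2 = (60.1 + 31.0)/2 = 45.5°, and the critical height
H_c = (4c'/γ) · sinβ cosφ' / [1 − cos(β − φ')]
    = (4·22.7/17.0) · sin60.1°·cos31.0° / [1 − cos(29.1°)]
    = 5.341 · 0.8669·0.8572 / [1 − 0.8738]
    = 5.341 · 0.7431 / 0.1262
    = 31.44 m

H_c = 31.44 m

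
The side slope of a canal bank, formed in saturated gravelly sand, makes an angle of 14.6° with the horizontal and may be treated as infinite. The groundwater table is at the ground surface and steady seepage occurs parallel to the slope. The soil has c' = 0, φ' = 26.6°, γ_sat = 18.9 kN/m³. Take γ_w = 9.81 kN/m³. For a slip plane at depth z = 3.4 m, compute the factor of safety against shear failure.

With seepage parallel to the slope and the water table at the surface, the effective normal stress on the slip plane uses the buoyant unit weight γ' = γ_sat − γ_w while the driving shear stress uses γ_sat:
FS = [c' + γ' z cos²β tanφ'] / [γ_sat z sinβ cosβ]
(For c' = 0 this reduces to FS = (γ'/γ_sat)·tanφ'/tanβ.)
γ' = 18.9 − 9.81 = 9.09 kN/m³
Numerator = 0.0 + 9.09·3.4·cos²14.6°·tan26.6° = 0.0 + 9.09·3.4·0.9365·0.5008 = 14.493 kPa
Denominator = 18.9·3.4·sin14.6°·cos14.6° = 18.9·3.4·0.2521·0.9677 = 15.675 kPa
FS = 14.493 / 15.675 = 0.925

FS = 0.92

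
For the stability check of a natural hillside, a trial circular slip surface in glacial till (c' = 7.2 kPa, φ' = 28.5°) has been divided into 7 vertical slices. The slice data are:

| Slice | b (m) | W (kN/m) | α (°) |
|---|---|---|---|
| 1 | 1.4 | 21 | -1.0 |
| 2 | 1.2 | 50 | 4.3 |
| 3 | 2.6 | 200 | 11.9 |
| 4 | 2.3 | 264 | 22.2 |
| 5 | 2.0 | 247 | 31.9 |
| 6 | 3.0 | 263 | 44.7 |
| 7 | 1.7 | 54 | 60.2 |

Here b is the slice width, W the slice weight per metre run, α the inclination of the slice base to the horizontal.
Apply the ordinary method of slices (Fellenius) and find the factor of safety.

FS = 1.25

Ordinary method of slices: FS = Σ[c'·Δl_i + (W_i cosα_i)·tanφ'] / Σ W_i sinα_i, with Δl_i = b_i / cosα_i.
Slice 1: Δl = 1.4/cos(-1.0°) = 1.400 m; N'_1 = 21·cos(-1.0°) = 21.0; c'Δl = 10.08; W sinα = -0.4
Slice 2: Δl = 1.2/cos4.3° = 1.203 m; N'_2 = 50·cos4.3° = 49.9; c'Δl = 8.66; W sinα = 3.7
Slice 3: Δl = 2.6/cos11.9° = 2.657 m; N'_3 = 200·cos11.9° = 195.7; c'Δl = 19.13; W sinα = 41.2
Slice 4: Δl = 2.3/cos22.2° = 2.484 m; N'_4 = 264·cos22.2° = 244.4; c'Δl = 17.89; W sinα = 99.7
Slice 5: Δl = 2.0/cos31.9° = 2.356 m; N'_5 = 247·cos31.9° = 209.7; c'Δl = 16.96; W sinα = 130.5
Slice 6: Δl = 3.0/cos44.7° = 4.221 m; N'_6 = 263·cos44.7° = 186.9; c'Δl = 30.39; W sinα = 185.0
Slice 7: Δl = 1.7/cos60.2° = 3.421 m; N'_7 = 54·cos60.2° = 26.8; c'Δl = 24.63; W sinα = 46.9
Σc'Δl = 127.7 kN/m; ΣN' = 934.5 kN/m; ΣW sinα = 506.7 kN/m
Resisting = 127.7 + 934.5·tan28.5° = 127.7 + 507.4 = 635.1 kN/m
FS = 635.1 / 506.7 = 1.253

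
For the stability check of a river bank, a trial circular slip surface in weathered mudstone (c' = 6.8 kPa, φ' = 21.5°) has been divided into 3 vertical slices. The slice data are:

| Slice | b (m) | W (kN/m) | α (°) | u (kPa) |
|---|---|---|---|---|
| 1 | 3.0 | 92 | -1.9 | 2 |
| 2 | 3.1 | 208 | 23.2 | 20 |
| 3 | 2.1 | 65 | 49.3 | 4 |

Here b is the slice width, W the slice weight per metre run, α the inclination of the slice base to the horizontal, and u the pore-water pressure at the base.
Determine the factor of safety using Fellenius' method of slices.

Ordinary method of slices: FS = Σ[c'·Δl_i + (W_i cosα_i − u_i·Δl_i)·tanφ'] / Σ W_i sinα_i, with Δl_i = b_i / cosα_i.
Slice 1: Δl = 3.0/cos(-1.9°) = 3.002 m; N'_1 = 92·cos(-1.9°) − 2·3.002 = 85.9; c'Δl = 20.41; W sinα = -3.1
Slice 2: Δl = 3.1/cos23.2° = 3.373 m; N'_2 = 208·cos23.2° − 20·3.373 = 123.7; c'Δl = 22.93; W sinα = 81.9
Slice 3: Δl = 2.1/cos49.3° = 3.220 m; N'_3 = 65·cos49.3° − 4·3.220 = 29.5; c'Δl = 21.90; W sinα = 49.3
Σc'Δl = 65.2 kN/m; ΣN' = 239.2 kN/m; ΣW sinα = 128.2 kN/m
Resisting = 65.2 + 239.2·tan21.5° = 65.2 + 94.2 = 159.5 kN/m
FS = 159.5 / 128.2 = 1.244

FS = 1.24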